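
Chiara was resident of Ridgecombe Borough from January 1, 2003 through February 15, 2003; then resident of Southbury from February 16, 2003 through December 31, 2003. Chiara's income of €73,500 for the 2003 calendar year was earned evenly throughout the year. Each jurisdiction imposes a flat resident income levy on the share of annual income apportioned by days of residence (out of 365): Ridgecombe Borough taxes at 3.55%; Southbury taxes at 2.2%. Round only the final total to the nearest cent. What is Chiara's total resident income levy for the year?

€1,742.05

Ridgecombe Borough, January 1 – February 15, 2003: 46 days → €73,500 × 3.55% × 46/365 = €328.8370
Southbury, February 16 – December 31, 2003: 319 days → €73,500 × 2.2% × 319/365 = €1,413.2137
Total = €1,742.0507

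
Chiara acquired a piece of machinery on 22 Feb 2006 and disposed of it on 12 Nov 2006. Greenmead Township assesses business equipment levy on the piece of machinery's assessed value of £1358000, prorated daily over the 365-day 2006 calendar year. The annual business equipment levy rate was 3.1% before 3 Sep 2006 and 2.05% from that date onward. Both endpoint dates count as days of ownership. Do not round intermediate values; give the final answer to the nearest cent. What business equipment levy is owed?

22 Feb – 2 Sep 2006: 193 days at 3.1% → £1358000 × 3.1% × 193/365 = £22260.0384
3 Sep – 12 Nov 2006: 71 days at 2.05% → £1358000 × 2.05% × 71/365 = £5415.2575
Total = £27675.2959

£27675.30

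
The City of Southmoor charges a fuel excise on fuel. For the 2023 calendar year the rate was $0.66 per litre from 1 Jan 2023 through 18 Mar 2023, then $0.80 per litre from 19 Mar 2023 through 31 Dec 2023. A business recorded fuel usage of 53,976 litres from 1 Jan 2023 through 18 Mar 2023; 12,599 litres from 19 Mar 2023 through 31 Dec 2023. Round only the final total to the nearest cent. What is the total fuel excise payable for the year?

$45,703.36

1 Jan – 18 Mar 2023: 53,976 litres at $0.66/litre → $35,624.16
19 Mar – 31 Dec 2023: 12,599 litres at $0.80/litre → $10,079.20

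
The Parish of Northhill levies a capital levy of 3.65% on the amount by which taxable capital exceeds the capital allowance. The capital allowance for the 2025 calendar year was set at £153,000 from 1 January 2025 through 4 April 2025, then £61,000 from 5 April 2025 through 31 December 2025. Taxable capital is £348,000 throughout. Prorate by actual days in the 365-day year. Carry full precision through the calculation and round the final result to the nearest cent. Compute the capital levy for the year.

1 January – 4 April 2025: 94 days, exemption £153,000 → (£348,000 − £153,000) × 3.65% × 94/365 = £1,833.0000
5 April – 31 December 2025: 271 days, exemption £61,000 → (£348,000 − £61,000) × 3.65% × 271/365 = £7,777.7000
Total = £9,610.7000

£9,610.70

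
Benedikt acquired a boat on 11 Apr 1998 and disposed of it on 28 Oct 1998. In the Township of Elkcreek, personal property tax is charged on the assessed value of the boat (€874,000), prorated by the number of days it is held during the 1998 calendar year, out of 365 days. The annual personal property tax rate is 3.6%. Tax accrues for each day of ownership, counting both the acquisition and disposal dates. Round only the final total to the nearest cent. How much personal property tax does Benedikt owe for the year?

€17,326.75

Days held (11 Apr – 28 Oct 1998): 201 out of 365
Tax = €874,000 × 3.6% × 201/365 = €17,326.7507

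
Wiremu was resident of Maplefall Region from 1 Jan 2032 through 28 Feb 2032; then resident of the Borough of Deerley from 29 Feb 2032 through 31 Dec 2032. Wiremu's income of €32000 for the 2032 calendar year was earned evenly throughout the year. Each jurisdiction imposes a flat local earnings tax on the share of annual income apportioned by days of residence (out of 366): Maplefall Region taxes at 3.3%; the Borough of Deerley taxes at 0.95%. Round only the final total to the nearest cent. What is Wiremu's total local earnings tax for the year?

Maplefall Region, 1 Jan – 28 Feb 2032: 59 days → €32000 × 3.3% × 59/366 = €170.2295
The Borough of Deerley, 29 Feb – 31 Dec 2032: 307 days → €32000 × 0.95% × 307/366 = €254.9945
Total = €425.2240

€425.22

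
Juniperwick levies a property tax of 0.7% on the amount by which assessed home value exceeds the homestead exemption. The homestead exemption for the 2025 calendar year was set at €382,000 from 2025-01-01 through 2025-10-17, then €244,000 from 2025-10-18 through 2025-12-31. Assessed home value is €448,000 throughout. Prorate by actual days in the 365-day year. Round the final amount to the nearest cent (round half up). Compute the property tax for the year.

2025-01-01 to 2025-10-17: 290 days, exemption €382,000 → (€448,000 − €382,000) × 0.7% × 290/365 = €367.0685
2025-10-18 to 2025-12-31: 75 days, exemption €244,000 → (€448,000 − €244,000) × 0.7% × 75/365 = €293.4247
Total = €660.4932

€660.49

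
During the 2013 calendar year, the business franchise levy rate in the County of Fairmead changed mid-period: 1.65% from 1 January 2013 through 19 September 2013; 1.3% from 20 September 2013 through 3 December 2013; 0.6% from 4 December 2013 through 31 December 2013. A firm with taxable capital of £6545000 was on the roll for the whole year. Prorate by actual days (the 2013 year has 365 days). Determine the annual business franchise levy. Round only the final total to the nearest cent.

£98013.62

1 January – 19 September 2013: 262 days at 1.65% → £6545000 × 1.65% × 262/365 = £77517.9041
20 September – 3 December 2013: 75 days at 1.3% → £6545000 × 1.3% × 75/365 = £17483.2192
4 December – 31 December 2013: 28 days at 0.6% → £6545000 × 0.6% × 28/365 = £3012.4932
Total = £98013.6164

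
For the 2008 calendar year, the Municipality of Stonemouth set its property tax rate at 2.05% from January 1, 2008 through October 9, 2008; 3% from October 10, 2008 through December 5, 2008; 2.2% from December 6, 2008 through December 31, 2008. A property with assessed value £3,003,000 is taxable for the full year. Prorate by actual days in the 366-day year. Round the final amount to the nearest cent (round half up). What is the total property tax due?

£66,324.45

January 1 – October 9, 2008: 283 days at 2.05% → £3,003,000 × 2.05% × 283/366 = £47,600.8320
October 10 – December 5, 2008: 57 days at 3% → £3,003,000 × 3% × 57/366 = £14,030.4098
December 6 – December 31, 2008: 26 days at 2.2% → £3,003,000 × 2.2% × 26/366 = £4,693.2131
Total = £66,324.4549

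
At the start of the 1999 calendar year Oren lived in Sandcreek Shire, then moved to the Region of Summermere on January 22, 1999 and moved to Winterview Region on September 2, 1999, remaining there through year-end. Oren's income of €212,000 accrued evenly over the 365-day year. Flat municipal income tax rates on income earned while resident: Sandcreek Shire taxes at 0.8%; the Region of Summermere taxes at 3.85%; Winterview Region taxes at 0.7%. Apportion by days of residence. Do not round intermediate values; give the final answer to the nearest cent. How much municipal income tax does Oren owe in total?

€5,576.18

Sandcreek Shire, January 1 – January 21, 1999: 21 days → €212,000 × 0.8% × 21/365 = €97.5781
The Region of Summermere, January 22 – September 1, 1999: 223 days → €212,000 × 3.85% × 223/365 = €4,986.6466
Winterview Region, September 2 – December 31, 1999: 121 days → €212,000 × 0.7% × 121/365 = €491.9562
Total = €5,576.1808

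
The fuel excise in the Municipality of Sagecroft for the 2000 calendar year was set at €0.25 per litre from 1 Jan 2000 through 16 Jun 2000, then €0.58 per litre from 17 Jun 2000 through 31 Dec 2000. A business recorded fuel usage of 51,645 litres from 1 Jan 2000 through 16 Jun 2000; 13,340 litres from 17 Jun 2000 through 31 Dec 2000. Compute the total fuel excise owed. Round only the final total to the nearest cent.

1 Jan – 16 Jun 2000: 51,645 litres at €0.25/litre → €12911.25
17 Jun – 31 Dec 2000: 13,340 litres at €0.58/litre → €7737.20

€20648.45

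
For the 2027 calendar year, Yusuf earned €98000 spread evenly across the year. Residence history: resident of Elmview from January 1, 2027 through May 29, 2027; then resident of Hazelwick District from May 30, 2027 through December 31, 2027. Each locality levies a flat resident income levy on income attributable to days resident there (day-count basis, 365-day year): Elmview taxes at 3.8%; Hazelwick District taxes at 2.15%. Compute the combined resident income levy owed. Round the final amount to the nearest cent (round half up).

€2767.09

Elmview, January 1 – May 29, 2027: 149 days → €98000 × 3.8% × 149/365 = €1520.2082
Hazelwick District, May 30 – December 31, 2027: 216 days → €98000 × 2.15% × 216/365 = €1246.8822
Total = €2767.0904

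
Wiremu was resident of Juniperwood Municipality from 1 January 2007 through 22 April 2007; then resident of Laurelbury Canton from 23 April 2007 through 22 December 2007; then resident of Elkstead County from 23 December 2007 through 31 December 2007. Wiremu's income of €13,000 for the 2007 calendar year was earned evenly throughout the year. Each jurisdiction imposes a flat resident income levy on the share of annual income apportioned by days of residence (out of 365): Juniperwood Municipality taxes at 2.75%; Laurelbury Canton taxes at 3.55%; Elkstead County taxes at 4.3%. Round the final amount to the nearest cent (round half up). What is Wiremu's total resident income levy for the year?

€431.99

Juniperwood Municipality, 1 January – 22 April 2007: 112 days → €13,000 × 2.75% × 112/365 = €109.6986
Laurelbury Canton, 23 April – 22 December 2007: 244 days → €13,000 × 3.55% × 244/365 = €308.5096
Elkstead County, 23 December – 31 December 2007: 9 days → €13,000 × 4.3% × 9/365 = €13.7836
Total = €431.9918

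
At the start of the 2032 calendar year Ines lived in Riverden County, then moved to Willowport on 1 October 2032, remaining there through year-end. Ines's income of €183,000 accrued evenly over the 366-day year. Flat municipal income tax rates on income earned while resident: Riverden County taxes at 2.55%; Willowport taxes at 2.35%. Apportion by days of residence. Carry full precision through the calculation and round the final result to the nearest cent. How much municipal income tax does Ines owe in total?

Riverden County, 1 January – 30 September 2032: 274 days → €183,000 × 2.55% × 274/366 = €3,493.5000
Willowport, 1 October – 31 December 2032: 92 days → €183,000 × 2.35% × 92/366 = €1,081.0000
Total = €4,574.5000

€4,574.50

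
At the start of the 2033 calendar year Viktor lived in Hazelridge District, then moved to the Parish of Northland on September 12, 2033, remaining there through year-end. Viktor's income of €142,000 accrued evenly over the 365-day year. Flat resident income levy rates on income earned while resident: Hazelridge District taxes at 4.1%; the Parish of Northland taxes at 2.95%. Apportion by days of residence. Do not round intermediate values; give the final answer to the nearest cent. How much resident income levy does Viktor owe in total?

€5,325.39

Hazelridge District, January 1 – September 11, 2033: 254 days → €142,000 × 4.1% × 254/365 = €4,051.4740
The Parish of Northland, September 12 – December 31, 2033: 111 days → €142,000 × 2.95% × 111/365 = €1,273.9151
Total = €5,325.3890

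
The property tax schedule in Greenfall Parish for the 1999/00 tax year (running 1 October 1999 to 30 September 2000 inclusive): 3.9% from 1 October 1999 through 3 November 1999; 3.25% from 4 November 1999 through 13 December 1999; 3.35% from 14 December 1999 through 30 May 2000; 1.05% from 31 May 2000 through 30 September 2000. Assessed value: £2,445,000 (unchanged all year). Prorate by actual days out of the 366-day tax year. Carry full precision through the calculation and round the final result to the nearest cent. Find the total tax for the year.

£63,990.86

1 October – 3 November 1999: 34 days at 3.9% → £2,445,000 × 3.9% × 34/366 = £8,858.1148
4 November – 13 December 1999: 40 days at 3.25% → £2,445,000 × 3.25% × 40/366 = £8,684.4262
14 December 1999 – 30 May 2000: 169 days at 3.35% → £2,445,000 × 3.35% × 169/366 = £37,820.6762
31 May – 30 September 2000: 123 days at 1.05% → £2,445,000 × 1.05% × 123/366 = £8,627.6434
Total = £63,990.8607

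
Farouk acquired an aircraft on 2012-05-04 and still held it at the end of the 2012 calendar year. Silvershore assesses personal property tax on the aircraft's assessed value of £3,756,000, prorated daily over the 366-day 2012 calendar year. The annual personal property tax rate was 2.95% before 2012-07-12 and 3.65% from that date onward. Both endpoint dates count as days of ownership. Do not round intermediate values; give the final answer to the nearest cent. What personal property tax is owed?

£85,690.16

2012-05-04 to 2012-07-11: 69 days at 2.95% → £3,756,000 × 2.95% × 69/366 = £20,888.9016
2012-07-12 to 2012-12-31: 173 days at 3.65% → £3,756,000 × 3.65% × 173/366 = £64,801.2623
Total = £85,690.1639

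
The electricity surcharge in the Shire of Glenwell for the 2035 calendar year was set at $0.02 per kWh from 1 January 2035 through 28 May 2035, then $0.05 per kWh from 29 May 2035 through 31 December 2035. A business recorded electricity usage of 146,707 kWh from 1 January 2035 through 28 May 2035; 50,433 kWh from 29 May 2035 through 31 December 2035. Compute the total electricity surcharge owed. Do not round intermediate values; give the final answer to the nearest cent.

$5455.79

1 January – 28 May 2035: 146,707 kWh at $0.02/kWh → $2934.14
29 May – 31 December 2035: 50,433 kWh at $0.05/kWh → $2521.65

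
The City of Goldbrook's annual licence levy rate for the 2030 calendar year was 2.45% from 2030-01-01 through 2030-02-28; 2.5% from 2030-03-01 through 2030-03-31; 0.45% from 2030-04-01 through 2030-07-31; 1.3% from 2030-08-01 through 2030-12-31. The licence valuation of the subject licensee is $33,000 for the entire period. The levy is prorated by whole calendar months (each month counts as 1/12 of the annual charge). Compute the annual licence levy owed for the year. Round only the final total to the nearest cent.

$431.75

2030-01-01 to 2030-02-28: 2 months at 2.45% → $33,000 × 2.45% × 2/12 = $134.7500
2030-03-01 to 2030-03-31: 1 month at 2.5% → $33,000 × 2.5% × 1/12 = $68.7500
2030-04-01 to 2030-07-31: 4 months at 0.45% → $33,000 × 0.45% × 4/12 = $49.5000
2030-08-01 to 2030-12-31: 5 months at 1.3% → $33,000 × 1.3% × 5/12 = $178.7500
Total = $431.7500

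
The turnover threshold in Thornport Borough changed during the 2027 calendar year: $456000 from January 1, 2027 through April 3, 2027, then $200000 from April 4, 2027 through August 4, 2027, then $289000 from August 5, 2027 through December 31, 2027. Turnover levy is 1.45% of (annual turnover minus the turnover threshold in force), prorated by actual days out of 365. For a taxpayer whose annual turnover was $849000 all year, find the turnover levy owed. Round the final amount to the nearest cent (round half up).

January 1 – April 3, 2027: 93 days, exemption $456000 → ($849000 − $456000) × 1.45% × 93/365 = $1451.9466
April 4 – August 4, 2027: 123 days, exemption $200000 → ($849000 − $200000) × 1.45% × 123/365 = $3171.2096
August 5 – December 31, 2027: 149 days, exemption $289000 → ($849000 − $289000) × 1.45% × 149/365 = $3314.7397
Total = $7937.8959

$7937.90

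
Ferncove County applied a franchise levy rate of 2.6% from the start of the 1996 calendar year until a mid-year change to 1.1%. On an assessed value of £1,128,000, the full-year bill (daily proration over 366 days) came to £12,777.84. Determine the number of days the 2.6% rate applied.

8 days

Let d = days at the first rate; then 366 − d days at the second rate.
£1,128,000 × [2.6%·d + 1.1%·(366−d)] / 366 = £12,777.84
Solving gives d = 8, so the new rate took effect on 9 Jan 1996.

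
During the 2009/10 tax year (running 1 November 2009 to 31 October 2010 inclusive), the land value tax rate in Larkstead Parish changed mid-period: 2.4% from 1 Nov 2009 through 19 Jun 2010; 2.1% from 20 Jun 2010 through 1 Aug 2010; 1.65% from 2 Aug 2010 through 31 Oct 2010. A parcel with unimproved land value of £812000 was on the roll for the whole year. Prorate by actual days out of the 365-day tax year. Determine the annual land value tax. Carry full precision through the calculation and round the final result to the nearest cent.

1 Nov 2009 – 19 Jun 2010: 231 days at 2.4% → £812000 × 2.4% × 231/365 = £12333.5014
20 Jun – 1 Aug 2010: 43 days at 2.1% → £812000 × 2.1% × 43/365 = £2008.8658
2 Aug – 31 Oct 2010: 91 days at 1.65% → £812000 × 1.65% × 91/365 = £3340.3233
Total = £17682.6904

£17682.69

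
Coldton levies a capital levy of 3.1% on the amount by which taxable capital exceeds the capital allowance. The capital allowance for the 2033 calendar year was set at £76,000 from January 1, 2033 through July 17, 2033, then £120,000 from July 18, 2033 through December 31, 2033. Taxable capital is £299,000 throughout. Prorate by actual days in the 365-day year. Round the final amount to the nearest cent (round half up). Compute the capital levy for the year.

£6,288.92

January 1 – July 17, 2033: 198 days, exemption £76,000 → (£299,000 − £76,000) × 3.1% × 198/365 = £3,750.0658
July 18 – December 31, 2033: 167 days, exemption £120,000 → (£299,000 − £120,000) × 3.1% × 167/365 = £2,538.8575
Total = £6,288.9233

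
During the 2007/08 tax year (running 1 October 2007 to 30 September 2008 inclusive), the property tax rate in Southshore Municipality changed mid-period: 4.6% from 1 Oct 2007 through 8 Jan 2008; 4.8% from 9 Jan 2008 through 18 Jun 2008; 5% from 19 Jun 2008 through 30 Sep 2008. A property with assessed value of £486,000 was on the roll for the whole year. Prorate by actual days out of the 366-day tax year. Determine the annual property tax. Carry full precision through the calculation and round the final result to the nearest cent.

£23,338.62

1 Oct 2007 – 8 Jan 2008: 100 days at 4.6% → £486,000 × 4.6% × 100/366 = £6,108.1967
9 Jan – 18 Jun 2008: 162 days at 4.8% → £486,000 × 4.8% × 162/366 = £10,325.5082
19 Jun – 30 Sep 2008: 104 days at 5% → £486,000 × 5% × 104/366 = £6,904.9180
Total = £23,338.6230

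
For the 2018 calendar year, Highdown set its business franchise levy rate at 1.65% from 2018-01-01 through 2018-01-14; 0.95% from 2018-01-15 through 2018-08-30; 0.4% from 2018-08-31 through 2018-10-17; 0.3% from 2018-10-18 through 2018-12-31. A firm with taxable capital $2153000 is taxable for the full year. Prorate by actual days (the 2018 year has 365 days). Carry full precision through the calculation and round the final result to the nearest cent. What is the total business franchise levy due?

$16598.75

2018-01-01 to 2018-01-14: 14 days at 1.65% → $2153000 × 1.65% × 14/365 = $1362.5836
2018-01-15 to 2018-08-30: 228 days at 0.95% → $2153000 × 0.95% × 228/365 = $12776.4329
2018-08-31 to 2018-10-17: 48 days at 0.4% → $2153000 × 0.4% × 48/365 = $1132.5370
2018-10-18 to 2018-12-31: 75 days at 0.3% → $2153000 × 0.3% × 75/365 = $1327.1918
Total = $16598.7452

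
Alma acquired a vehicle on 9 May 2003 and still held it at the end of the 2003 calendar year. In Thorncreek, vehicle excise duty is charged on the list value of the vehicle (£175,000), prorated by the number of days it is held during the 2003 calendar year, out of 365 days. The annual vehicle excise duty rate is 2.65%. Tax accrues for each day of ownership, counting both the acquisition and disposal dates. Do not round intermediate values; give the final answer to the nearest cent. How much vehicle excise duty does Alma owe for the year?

Days held (9 May – 31 December 2003): 237 out of 365
Tax = £175,000 × 2.65% × 237/365 = £3,011.1986

£3,011.20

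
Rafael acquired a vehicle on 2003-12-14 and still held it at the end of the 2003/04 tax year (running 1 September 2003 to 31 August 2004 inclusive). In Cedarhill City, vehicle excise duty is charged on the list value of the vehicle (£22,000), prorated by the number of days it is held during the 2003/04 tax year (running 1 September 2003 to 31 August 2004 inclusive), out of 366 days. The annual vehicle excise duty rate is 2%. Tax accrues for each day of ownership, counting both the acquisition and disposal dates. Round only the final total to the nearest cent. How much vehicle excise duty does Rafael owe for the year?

Days held (2003-12-14 to 2004-08-31): 262 out of 366
Tax = £22,000 × 2% × 262/366 = £314.9727

£314.97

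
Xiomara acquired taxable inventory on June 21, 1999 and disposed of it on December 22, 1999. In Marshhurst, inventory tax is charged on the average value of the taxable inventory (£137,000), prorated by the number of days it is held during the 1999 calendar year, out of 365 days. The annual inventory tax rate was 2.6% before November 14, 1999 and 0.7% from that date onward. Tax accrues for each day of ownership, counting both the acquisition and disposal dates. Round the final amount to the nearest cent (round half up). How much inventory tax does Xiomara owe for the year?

£1,527.27

June 21 – November 13, 1999: 146 days at 2.6% → £137,000 × 2.6% × 146/365 = £1,424.8000
November 14 – December 22, 1999: 39 days at 0.7% → £137,000 × 0.7% × 39/365 = £102.4685
Total = £1,527.2685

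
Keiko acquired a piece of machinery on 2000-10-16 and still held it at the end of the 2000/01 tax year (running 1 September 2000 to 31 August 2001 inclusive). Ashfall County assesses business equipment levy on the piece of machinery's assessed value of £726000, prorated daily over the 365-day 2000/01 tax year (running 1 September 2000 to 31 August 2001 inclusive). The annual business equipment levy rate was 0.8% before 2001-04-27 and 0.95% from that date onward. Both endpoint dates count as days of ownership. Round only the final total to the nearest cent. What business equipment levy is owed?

£5470.86

2000-10-16 to 2001-04-26: 193 days at 0.8% → £726000 × 0.8% × 193/365 = £3071.0795
2001-04-27 to 2001-08-31: 127 days at 0.95% → £726000 × 0.95% × 127/365 = £2399.7781
Total = £5470.8575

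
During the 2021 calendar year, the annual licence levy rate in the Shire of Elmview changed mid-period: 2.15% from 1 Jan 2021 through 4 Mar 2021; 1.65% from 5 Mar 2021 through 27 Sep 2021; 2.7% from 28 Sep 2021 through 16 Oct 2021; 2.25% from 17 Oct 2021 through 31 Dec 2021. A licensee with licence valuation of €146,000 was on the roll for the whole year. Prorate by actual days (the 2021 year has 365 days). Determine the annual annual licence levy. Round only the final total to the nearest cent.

€2,797.20

1 Jan – 4 Mar 2021: 63 days at 2.15% → €146,000 × 2.15% × 63/365 = €541.8000
5 Mar – 27 Sep 2021: 207 days at 1.65% → €146,000 × 1.65% × 207/365 = €1,366.2000
28 Sep – 16 Oct 2021: 19 days at 2.7% → €146,000 × 2.7% × 19/365 = €205.2000
17 Oct – 31 Dec 2021: 76 days at 2.25% → €146,000 × 2.25% × 76/365 = €684.0000
Total = €2,797.2000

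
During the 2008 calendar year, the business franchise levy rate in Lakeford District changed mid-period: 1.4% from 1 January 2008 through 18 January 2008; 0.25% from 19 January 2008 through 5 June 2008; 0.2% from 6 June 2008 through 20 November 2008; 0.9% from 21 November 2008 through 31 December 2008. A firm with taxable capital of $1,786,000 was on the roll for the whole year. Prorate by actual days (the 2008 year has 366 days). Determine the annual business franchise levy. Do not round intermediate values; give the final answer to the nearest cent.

1 January – 18 January 2008: 18 days at 1.4% → $1,786,000 × 1.4% × 18/366 = $1,229.7049
19 January – 5 June 2008: 139 days at 0.25% → $1,786,000 × 0.25% × 139/366 = $1,695.7240
6 June – 20 November 2008: 168 days at 0.2% → $1,786,000 × 0.2% × 168/366 = $1,639.6066
21 November – 31 December 2008: 41 days at 0.9% → $1,786,000 × 0.9% × 41/366 = $1,800.6393
Total = $6,365.6749

$6,365.67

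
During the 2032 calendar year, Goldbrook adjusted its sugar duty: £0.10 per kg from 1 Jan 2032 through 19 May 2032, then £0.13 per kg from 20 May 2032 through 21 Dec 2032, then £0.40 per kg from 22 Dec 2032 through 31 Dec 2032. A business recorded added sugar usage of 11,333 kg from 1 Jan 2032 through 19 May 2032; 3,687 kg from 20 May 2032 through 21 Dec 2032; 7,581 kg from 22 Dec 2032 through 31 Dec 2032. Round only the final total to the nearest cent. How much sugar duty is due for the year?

1 Jan – 19 May 2032: 11,333 kg at £0.10/kg → £1,133.30
20 May – 21 Dec 2032: 3,687 kg at £0.13/kg → £479.31
22 Dec – 31 Dec 2032: 7,581 kg at £0.40/kg → £3,032.40

£4,645.01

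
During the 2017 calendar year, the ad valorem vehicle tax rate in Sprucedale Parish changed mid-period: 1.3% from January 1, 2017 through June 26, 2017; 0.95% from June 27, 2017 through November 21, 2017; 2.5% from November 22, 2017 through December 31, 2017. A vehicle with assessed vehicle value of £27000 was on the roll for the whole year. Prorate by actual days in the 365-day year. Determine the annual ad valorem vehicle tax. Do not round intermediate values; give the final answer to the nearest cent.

January 1 – June 26, 2017: 177 days at 1.3% → £27000 × 1.3% × 177/365 = £170.2110
June 27 – November 21, 2017: 148 days at 0.95% → £27000 × 0.95% × 148/365 = £104.0055
November 22 – December 31, 2017: 40 days at 2.5% → £27000 × 2.5% × 40/365 = £73.9726
Total = £348.1890

£348.19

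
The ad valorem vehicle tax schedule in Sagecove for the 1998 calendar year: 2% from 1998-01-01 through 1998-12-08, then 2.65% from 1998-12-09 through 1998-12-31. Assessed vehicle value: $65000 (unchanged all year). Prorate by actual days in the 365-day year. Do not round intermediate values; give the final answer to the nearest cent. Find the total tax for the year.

$1326.62

1998-01-01 to 1998-12-08: 342 days at 2% → $65000 × 2% × 342/365 = $1218.0822
1998-12-09 to 1998-12-31: 23 days at 2.65% → $65000 × 2.65% × 23/365 = $108.5411
Total = $1326.6233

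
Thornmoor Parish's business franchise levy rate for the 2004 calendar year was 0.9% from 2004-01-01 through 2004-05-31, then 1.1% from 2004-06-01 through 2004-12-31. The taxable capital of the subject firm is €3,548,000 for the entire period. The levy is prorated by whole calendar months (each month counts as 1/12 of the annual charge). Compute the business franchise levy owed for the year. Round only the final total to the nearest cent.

€36,071.33

2004-01-01 to 2004-05-31: 5 months at 0.9% → €3,548,000 × 0.9% × 5/12 = €13,305.0000
2004-06-01 to 2004-12-31: 7 months at 1.1% → €3,548,000 × 1.1% × 7/12 = €22,766.3333
Total = €36,071.3333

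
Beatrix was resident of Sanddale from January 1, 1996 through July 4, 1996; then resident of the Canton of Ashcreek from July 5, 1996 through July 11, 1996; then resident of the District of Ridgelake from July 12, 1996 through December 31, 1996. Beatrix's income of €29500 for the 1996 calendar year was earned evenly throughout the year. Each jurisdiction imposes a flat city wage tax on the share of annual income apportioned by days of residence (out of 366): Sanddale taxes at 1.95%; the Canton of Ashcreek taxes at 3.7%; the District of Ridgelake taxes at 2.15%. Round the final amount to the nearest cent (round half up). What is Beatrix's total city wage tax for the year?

Sanddale, January 1 – July 4, 1996: 186 days → €29500 × 1.95% × 186/366 = €292.3402
The Canton of Ashcreek, July 5 – July 11, 1996: 7 days → €29500 × 3.7% × 7/366 = €20.8757
The District of Ridgelake, July 12 – December 31, 1996: 173 days → €29500 × 2.15% × 173/366 = €299.7958
Total = €613.0116

€613.01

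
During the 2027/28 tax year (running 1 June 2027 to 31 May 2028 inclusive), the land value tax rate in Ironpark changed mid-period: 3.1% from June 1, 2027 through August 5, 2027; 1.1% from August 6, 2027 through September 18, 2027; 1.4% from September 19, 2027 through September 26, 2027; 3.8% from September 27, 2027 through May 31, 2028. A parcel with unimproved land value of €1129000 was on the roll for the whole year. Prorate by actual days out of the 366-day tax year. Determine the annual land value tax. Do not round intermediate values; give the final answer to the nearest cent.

June 1 – August 5, 2027: 66 days at 3.1% → €1129000 × 3.1% × 66/366 = €6311.2951
August 6 – September 18, 2027: 44 days at 1.1% → €1129000 × 1.1% × 44/366 = €1492.9945
September 19 – September 26, 2027: 8 days at 1.4% → €1129000 × 1.4% × 8/366 = €345.4863
September 27, 2027 – May 31, 2028: 248 days at 3.8% → €1129000 × 3.8% × 248/366 = €29070.2077
Total = €37219.9836

€37219.98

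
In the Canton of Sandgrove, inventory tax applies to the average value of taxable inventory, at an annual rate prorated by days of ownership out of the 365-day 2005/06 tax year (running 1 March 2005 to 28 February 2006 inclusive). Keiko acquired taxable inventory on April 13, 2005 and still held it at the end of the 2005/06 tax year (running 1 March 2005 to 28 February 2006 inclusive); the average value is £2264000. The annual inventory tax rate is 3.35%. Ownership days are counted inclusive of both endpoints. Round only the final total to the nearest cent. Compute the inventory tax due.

Days held (April 13, 2005 – February 28, 2006): 322 out of 365
Tax = £2264000 × 3.35% × 322/365 = £66908.9534

£66908.95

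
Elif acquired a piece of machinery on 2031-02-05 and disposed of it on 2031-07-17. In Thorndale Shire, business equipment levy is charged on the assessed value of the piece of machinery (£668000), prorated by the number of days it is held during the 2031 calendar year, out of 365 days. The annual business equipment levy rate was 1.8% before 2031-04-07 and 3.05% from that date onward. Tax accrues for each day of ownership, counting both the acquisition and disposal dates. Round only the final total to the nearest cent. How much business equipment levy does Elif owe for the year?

£7703.05

2031-02-05 to 2031-04-06: 61 days at 1.8% → £668000 × 1.8% × 61/365 = £2009.4904
2031-04-07 to 2031-07-17: 102 days at 3.05% → £668000 × 3.05% × 102/365 = £5693.5562
Total = £7703.0466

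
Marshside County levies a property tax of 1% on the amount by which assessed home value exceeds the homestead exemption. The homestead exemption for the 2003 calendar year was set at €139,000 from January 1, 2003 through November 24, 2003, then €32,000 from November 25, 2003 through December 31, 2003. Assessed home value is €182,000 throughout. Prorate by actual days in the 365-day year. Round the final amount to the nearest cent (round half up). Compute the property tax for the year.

€538.47

January 1 – November 24, 2003: 328 days, exemption €139,000 → (€182,000 − €139,000) × 1% × 328/365 = €386.4110
November 25 – December 31, 2003: 37 days, exemption €32,000 → (€182,000 − €32,000) × 1% × 37/365 = €152.0548
Total = €538.4658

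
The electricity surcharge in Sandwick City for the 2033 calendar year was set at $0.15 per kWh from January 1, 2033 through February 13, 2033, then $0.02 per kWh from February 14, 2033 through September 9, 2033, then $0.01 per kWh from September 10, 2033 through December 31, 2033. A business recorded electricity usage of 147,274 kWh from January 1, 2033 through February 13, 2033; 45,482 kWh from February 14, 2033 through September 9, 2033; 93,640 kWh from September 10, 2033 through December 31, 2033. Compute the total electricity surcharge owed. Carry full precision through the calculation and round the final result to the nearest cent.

$23937.14

January 1 – February 13, 2033: 147,274 kWh at $0.15/kWh → $22091.10
February 14 – September 9, 2033: 45,482 kWh at $0.02/kWh → $909.64
September 10 – December 31, 2033: 93,640 kWh at $0.01/kWh → $936.40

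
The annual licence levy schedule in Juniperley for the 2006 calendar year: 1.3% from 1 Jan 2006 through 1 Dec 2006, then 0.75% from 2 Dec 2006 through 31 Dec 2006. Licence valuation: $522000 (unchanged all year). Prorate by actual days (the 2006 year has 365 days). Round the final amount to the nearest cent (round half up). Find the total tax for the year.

1 Jan – 1 Dec 2006: 335 days at 1.3% → $522000 × 1.3% × 335/365 = $6228.2466
2 Dec – 31 Dec 2006: 30 days at 0.75% → $522000 × 0.75% × 30/365 = $321.7808
Total = $6550.0274

$6550.03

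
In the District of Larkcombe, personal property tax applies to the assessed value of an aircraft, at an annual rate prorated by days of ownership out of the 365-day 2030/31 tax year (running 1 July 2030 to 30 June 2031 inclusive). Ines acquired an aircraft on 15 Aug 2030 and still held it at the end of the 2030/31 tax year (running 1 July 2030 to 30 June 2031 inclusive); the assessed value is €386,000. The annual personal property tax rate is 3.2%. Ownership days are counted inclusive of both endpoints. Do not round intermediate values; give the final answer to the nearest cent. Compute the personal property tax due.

Days held (15 Aug 2030 – 30 Jun 2031): 320 out of 365
Tax = €386,000 × 3.2% × 320/365 = €10,829.1507

€10,829.15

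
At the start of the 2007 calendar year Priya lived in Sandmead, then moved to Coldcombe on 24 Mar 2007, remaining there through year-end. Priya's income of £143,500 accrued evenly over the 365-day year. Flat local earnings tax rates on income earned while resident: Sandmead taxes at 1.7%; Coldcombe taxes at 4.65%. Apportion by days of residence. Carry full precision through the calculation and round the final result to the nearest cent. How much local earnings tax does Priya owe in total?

£5,721.72

Sandmead, 1 Jan – 23 Mar 2007: 82 days → £143,500 × 1.7% × 82/365 = £548.0521
Coldcombe, 24 Mar – 31 Dec 2007: 283 days → £143,500 × 4.65% × 283/365 = £5,173.6664
Total = £5,721.7185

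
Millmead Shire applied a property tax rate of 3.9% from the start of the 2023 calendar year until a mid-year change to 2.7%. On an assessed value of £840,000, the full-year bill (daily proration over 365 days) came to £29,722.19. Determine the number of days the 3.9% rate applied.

255 days

Let d = days at the first rate; then 365 − d days at the second rate.
£840,000 × [3.9%·d + 2.7%·(365−d)] / 365 = £29,722.19
Solving gives d = 255, so the new rate took effect on September 13, 2023.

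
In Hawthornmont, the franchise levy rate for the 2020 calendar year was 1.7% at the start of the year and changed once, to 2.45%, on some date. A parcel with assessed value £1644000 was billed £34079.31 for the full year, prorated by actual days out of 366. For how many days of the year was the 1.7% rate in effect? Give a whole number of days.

184 days

Let d = days at the first rate; then 366 − d days at the second rate.
£1644000 × [1.7%·d + 2.45%·(366−d)] / 366 = £34079.31
Solving gives d = 184, so the new rate took effect on July 3, 2020.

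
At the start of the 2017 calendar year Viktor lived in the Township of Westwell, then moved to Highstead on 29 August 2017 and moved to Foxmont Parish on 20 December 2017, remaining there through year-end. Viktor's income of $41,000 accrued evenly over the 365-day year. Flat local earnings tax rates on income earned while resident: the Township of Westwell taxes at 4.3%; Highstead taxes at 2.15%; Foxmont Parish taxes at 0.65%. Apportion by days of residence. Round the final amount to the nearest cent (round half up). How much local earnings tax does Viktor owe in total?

The Township of Westwell, 1 January – 28 August 2017: 240 days → $41,000 × 4.3% × 240/365 = $1,159.2329
Highstead, 29 August – 19 December 2017: 113 days → $41,000 × 2.15% × 113/365 = $272.9027
Foxmont Parish, 20 December – 31 December 2017: 12 days → $41,000 × 0.65% × 12/365 = $8.7616
Total = $1,440.8973

$1,440.90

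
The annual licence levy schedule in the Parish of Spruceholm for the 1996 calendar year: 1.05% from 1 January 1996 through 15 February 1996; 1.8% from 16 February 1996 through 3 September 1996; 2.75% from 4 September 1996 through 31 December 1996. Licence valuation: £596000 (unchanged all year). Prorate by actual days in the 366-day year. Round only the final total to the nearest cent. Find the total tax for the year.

1 January – 15 February 1996: 46 days at 1.05% → £596000 × 1.05% × 46/366 = £786.5246
16 February – 3 September 1996: 201 days at 1.8% → £596000 × 1.8% × 201/366 = £5891.6066
4 September – 31 December 1996: 119 days at 2.75% → £596000 × 2.75% × 119/366 = £5328.9891
Total = £12007.1202

£12007.12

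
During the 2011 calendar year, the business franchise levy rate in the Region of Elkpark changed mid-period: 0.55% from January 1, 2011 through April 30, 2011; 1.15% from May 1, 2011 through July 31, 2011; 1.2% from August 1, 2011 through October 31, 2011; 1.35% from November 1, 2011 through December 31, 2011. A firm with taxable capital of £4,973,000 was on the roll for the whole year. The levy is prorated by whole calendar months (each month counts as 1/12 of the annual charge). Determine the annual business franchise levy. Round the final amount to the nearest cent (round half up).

£49,522.79

January 1 – April 30, 2011: 4 months at 0.55% → £4,973,000 × 0.55% × 4/12 = £9,117.1667
May 1 – July 31, 2011: 3 months at 1.15% → £4,973,000 × 1.15% × 3/12 = £14,297.3750
August 1 – October 31, 2011: 3 months at 1.2% → £4,973,000 × 1.2% × 3/12 = £14,919.0000
November 1 – December 31, 2011: 2 months at 1.35% → £4,973,000 × 1.35% × 2/12 = £11,189.2500
Total = £49,522.7917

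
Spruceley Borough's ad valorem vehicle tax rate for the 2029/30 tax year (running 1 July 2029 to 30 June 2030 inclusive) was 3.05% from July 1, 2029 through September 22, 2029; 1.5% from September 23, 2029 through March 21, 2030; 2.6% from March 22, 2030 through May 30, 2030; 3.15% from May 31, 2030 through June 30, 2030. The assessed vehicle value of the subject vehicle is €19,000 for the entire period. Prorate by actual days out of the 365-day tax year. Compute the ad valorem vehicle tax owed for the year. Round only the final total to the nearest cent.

July 1 – September 22, 2029: 84 days at 3.05% → €19,000 × 3.05% × 84/365 = €133.3644
September 23, 2029 – March 21, 2030: 180 days at 1.5% → €19,000 × 1.5% × 180/365 = €140.5479
March 22 – May 30, 2030: 70 days at 2.6% → €19,000 × 2.6% × 70/365 = €94.7397
May 31 – June 30, 2030: 31 days at 3.15% → €19,000 × 3.15% × 31/365 = €50.8315
Total = €419.4836

€419.48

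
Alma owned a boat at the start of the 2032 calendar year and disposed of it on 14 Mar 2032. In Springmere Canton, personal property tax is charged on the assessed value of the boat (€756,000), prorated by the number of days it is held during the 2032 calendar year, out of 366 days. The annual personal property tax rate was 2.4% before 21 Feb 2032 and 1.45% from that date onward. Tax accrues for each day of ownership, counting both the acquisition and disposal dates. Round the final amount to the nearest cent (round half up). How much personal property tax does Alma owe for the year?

1 Jan – 20 Feb 2032: 51 days at 2.4% → €756,000 × 2.4% × 51/366 = €2,528.2623
21 Feb – 14 Mar 2032: 23 days at 1.45% → €756,000 × 1.45% × 23/366 = €688.8689
Total = €3,217.1311

€3,217.13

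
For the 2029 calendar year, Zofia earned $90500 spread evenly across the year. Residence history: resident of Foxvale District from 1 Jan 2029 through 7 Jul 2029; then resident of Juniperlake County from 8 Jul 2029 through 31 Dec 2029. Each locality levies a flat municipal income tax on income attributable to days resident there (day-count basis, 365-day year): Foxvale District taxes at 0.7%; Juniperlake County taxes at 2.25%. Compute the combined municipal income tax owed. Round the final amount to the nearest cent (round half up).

$1313.74

Foxvale District, 1 Jan – 7 Jul 2029: 188 days → $90500 × 0.7% × 188/365 = $326.2959
Juniperlake County, 8 Jul – 31 Dec 2029: 177 days → $90500 × 2.25% × 177/365 = $987.4418
Total = $1313.7377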